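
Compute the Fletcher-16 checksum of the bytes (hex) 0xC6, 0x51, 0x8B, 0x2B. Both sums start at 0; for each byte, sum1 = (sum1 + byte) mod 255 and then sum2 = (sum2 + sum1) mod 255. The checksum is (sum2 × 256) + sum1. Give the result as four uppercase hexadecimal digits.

Running sums (mod 255):
  after byte 0 (0xC6): sum1=198, sum2=198
  after byte 1 (0x51): sum1=24, sum2=222
  after byte 2 (0x8B): sum1=163, sum2=130
  after byte 3 (0x2B): sum1=206, sum2=81
Checksum = sum2·256 + sum1 = 81·256 + 206 = 20942 = 0x51CE.

51CE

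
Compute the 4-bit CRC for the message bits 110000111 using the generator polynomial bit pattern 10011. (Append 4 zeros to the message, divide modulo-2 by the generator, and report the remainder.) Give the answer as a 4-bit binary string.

Append 4 zeros: 1100001110000. Divide by 10011 (XOR where the leading bit is 1):
  pos 0: 11000 XOR 10011 = 01011
  pos 1: 10110 XOR 10011 = 00101
  pos 3: 10111 XOR 10011 = 00100
  pos 5: 10010 XOR 10011 = 00001
Remainder (last 4 bits) = 1000. This is the CRC / FCS.

1000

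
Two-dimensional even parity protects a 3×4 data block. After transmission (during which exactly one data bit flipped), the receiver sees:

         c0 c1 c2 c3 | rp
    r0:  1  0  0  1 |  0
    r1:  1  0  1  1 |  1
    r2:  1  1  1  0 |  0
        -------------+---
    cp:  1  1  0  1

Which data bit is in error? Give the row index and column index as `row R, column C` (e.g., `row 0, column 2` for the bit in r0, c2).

Recompute each row's even parity and compare to rp:
  r0: data parity 0, sent rp 0 → ok
  r1: data parity 1, sent rp 1 → ok
  r2: data parity 1, sent rp 0 → mismatch
Recompute each column's even parity and compare to cp:
  c0: data parity 1, sent cp 1 → ok
  c1: data parity 1, sent cp 1 → ok
  c2: data parity 0, sent cp 0 → ok
  c3: data parity 0, sent cp 1 → mismatch
Exactly one row (r2) and one column (c3) fail → the flipped bit is at their intersection.

row 2, column 3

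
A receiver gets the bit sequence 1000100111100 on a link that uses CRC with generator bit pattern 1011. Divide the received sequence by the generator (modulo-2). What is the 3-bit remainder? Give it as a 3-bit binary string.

Modulo-2 division of 1000100111100 by 1011:
  pos 0: 1000 XOR 1011 = 0011
  pos 2: 1110 XOR 1011 = 0101
  pos 3: 1010 XOR 1011 = 0001
  pos 6: 1111 XOR 1011 = 0100
  pos 7: 1001 XOR 1011 = 0010
  pos 9: 1000 XOR 1011 = 0011
Remainder = 011 (nonzero — an error is detected).

011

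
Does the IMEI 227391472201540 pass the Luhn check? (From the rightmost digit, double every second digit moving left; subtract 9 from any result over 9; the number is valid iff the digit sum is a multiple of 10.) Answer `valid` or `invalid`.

valid

From the right, keep odd positions and double even positions (subtract 9 from any doubled value over 9):
  doubled (positions 2,4,...): 8 2 4 5 2 6 4 → sum 31
  kept (positions 1,3,...): 0 5 0 2 4 9 7 2 → sum 29
Total = 60.
60 mod 10 = 0, so the number is valid.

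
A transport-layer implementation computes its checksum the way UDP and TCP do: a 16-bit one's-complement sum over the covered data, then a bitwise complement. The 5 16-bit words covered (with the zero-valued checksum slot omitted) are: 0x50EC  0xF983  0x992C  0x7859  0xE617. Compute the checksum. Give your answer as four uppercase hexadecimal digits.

One's-complement addition (fold any carry out of bit 15 back into bit 0):
  0x50EC + 0xF983 = 0x14A6F → wrap carry → 0x4A70
  0x4A70 + 0x992C = 0x0E39C
  0xE39C + 0x7859 = 0x15BF5 → wrap carry → 0x5BF6
  0x5BF6 + 0xE617 = 0x1420D → wrap carry → 0x420E
One's-complement sum = 0x420E.
Checksum = ~0x420E & 0xFFFF = 0xBDF1.

BDF1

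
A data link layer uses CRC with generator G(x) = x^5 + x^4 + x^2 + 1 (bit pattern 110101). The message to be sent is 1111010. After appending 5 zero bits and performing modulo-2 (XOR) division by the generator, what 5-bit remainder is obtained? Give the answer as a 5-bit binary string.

11001

Append 5 zeros: 111101000000. Divide by 110101 (XOR where the leading bit is 1):
  pos 0: 111101 XOR 110101 = 001000
  pos 2: 100000 XOR 110101 = 010101
  pos 3: 101010 XOR 110101 = 011111
  pos 4: 111110 XOR 110101 = 001011
  pos 6: 101100 XOR 110101 = 011001
Remainder (last 5 bits) = 11001. This is the CRC / FCS.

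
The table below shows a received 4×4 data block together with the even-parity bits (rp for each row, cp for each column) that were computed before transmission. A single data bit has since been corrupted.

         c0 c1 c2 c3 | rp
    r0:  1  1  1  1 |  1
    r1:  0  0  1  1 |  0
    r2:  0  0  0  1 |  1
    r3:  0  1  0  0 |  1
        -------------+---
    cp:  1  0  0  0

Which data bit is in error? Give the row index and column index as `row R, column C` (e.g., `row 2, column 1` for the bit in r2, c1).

Recompute each row's even parity and compare to rp:
  r0: data parity 0, sent rp 1 → mismatch
  r1: data parity 0, sent rp 0 → ok
  r2: data parity 1, sent rp 1 → ok
  r3: data parity 1, sent rp 1 → ok
Recompute each column's even parity and compare to cp:
  c0: data parity 1, sent cp 1 → ok
  c1: data parity 0, sent cp 0 → ok
  c2: data parity 0, sent cp 0 → ok
  c3: data parity 1, sent cp 0 → mismatch
Exactly one row (r0) and one column (c3) fail → the flipped bit is at their intersection.

row 0, column 3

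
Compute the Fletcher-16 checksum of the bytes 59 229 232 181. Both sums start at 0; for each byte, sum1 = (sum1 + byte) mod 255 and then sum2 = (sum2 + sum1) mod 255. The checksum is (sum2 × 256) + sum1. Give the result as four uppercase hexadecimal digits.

Running sums (mod 255):
  after byte 0 (59): sum1=59, sum2=59
  after byte 1 (229): sum1=33, sum2=92
  after byte 2 (232): sum1=10, sum2=102
  after byte 3 (181): sum1=191, sum2=38
Checksum = sum2·256 + sum1 = 38·256 + 191 = 9919 = 0x26BF.

26BF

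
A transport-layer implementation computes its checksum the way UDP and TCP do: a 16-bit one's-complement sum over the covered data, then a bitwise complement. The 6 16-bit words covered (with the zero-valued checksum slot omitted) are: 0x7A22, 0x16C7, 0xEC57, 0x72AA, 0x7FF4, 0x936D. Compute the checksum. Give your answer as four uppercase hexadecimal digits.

One's-complement addition (fold any carry out of bit 15 back into bit 0):
  0x7A22 + 0x16C7 = 0x090E9
  0x90E9 + 0xEC57 = 0x17D40 → wrap carry → 0x7D41
  0x7D41 + 0x72AA = 0x0EFEB
  0xEFEB + 0x7FF4 = 0x16FDF → wrap carry → 0x6FE0
  0x6FE0 + 0x936D = 0x1034D → wrap carry → 0x034E
One's-complement sum = 0x034E.
Checksum = ~0x034E & 0xFFFF = 0xFCB1.

FCB1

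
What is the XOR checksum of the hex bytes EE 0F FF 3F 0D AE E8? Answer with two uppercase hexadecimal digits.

XOR the bytes together:
  start with 0xEE
  0xEE ⊕ 0x0F = 0xE1
  0xE1 ⊕ 0xFF = 0x1E
  0x1E ⊕ 0x3F = 0x21
  0x21 ⊕ 0x0D = 0x2C
  0x2C ⊕ 0xAE = 0x82
  0x82 ⊕ 0xE8 = 0x6A

6A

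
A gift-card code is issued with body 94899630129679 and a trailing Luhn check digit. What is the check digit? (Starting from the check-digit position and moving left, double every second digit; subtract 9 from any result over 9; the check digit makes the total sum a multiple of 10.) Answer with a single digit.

Partial digits right→left: 9 7 6 9 2 1 0 3 6 9 9 8 4 9
Double every second digit counting from the check-digit position (so the 1st, 3rd, 5th, ... of the partial from the right).
  doubled (with −9 where >9): 9 3 4 0 3 9 8 → sum 36
  kept as-is: 7 9 1 3 9 8 9 → sum 46
Total = 36 + 46 = 82.
Check digit = (10 − (82 mod 10)) mod 10 = 8.

8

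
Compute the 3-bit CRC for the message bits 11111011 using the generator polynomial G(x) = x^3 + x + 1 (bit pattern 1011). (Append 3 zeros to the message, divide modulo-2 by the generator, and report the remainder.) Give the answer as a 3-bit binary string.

100

Append 3 zeros: 11111011000. Divide by 1011 (XOR where the leading bit is 1):
  pos 0: 1111 XOR 1011 = 0100
  pos 1: 1001 XOR 1011 = 0010
  pos 3: 1001 XOR 1011 = 0010
  pos 5: 1010 XOR 1011 = 0001
Remainder (last 3 bits) = 100. This is the CRC / FCS.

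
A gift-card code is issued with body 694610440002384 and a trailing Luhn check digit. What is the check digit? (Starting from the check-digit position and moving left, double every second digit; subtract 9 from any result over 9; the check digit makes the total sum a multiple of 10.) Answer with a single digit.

6

Partial digits right→left: 4 8 3 2 0 0 0 4 4 0 1 6 4 9 6
Double every second digit counting from the check-digit position (so the 1st, 3rd, 5th, ... of the partial from the right).
  doubled (with −9 where >9): 8 6 0 0 8 2 8 3 → sum 35
  kept as-is: 8 2 0 4 0 6 9 → sum 29
Total = 35 + 29 = 64.
Check digit = (10 − (64 mod 10)) mod 10 = 6.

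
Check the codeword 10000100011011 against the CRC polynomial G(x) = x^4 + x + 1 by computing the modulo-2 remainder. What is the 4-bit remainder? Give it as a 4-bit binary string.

0000

Modulo-2 division of 10000100011011 by 10011:
  pos 0: 10000 XOR 10011 = 00011
  pos 3: 11100 XOR 10011 = 01111
  pos 4: 11110 XOR 10011 = 01101
  pos 5: 11011 XOR 10011 = 01000
  pos 6: 10001 XOR 10011 = 00010
  pos 9: 10011 XOR 10011 = 00000
Remainder = 0000 (zero — the frame passes the CRC check).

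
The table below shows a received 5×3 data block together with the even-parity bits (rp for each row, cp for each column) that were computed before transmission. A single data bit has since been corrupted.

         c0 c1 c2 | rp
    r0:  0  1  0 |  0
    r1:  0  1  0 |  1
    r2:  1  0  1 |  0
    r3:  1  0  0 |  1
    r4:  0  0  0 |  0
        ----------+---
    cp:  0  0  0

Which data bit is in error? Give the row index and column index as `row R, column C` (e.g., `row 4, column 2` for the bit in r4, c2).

row 0, column 2

Recompute each row's even parity and compare to rp:
  r0: data parity 1, sent rp 0 → mismatch
  r1: data parity 1, sent rp 1 → ok
  r2: data parity 0, sent rp 0 → ok
  r3: data parity 1, sent rp 1 → ok
  r4: data parity 0, sent rp 0 → ok
Recompute each column's even parity and compare to cp:
  c0: data parity 0, sent cp 0 → ok
  c1: data parity 0, sent cp 0 → ok
  c2: data parity 1, sent cp 0 → mismatch
Exactly one row (r0) and one column (c2) fail → the flipped bit is at their intersection.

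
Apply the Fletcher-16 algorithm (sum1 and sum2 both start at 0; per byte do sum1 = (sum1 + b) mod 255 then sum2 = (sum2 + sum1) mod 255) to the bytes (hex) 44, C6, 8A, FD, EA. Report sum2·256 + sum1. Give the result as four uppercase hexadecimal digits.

F67E

Running sums (mod 255):
  after byte 0 (44): sum1=68, sum2=68
  after byte 1 (C6): sum1=11, sum2=79
  after byte 2 (8A): sum1=149, sum2=228
  after byte 3 (FD): sum1=147, sum2=120
  after byte 4 (EA): sum1=126, sum2=246
Checksum = sum2·256 + sum1 = 246·256 + 126 = 63102 = 0xF67E.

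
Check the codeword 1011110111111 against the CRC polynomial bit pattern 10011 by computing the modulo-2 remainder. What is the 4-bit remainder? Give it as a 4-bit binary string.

0110

Modulo-2 division of 1011110111111 by 10011:
  pos 0: 10111 XOR 10011 = 00100
  pos 2: 10010 XOR 10011 = 00001
  pos 6: 11111 XOR 10011 = 01100
  pos 7: 11001 XOR 10011 = 01010
  pos 8: 10101 XOR 10011 = 00110
Remainder = 0110 (nonzero — an error is detected).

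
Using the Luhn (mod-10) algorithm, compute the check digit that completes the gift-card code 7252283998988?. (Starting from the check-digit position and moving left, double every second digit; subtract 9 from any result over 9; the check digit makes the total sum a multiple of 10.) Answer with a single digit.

2

Partial digits right→left: 8 8 9 8 9 9 3 8 2 2 5 2 7
Double every second digit counting from the check-digit position (so the 1st, 3rd, 5th, ... of the partial from the right).
  doubled (with −9 where >9): 7 9 9 6 4 1 5 → sum 41
  kept as-is: 8 8 9 8 2 2 → sum 37
Total = 41 + 37 = 78.
Check digit = (10 − (78 mod 10)) mod 10 = 2.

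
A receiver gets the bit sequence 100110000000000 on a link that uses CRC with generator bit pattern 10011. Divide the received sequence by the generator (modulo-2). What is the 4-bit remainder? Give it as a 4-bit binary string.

Modulo-2 division of 100110000000000 by 10011:
  pos 0: 10011 XOR 10011 = 00000
Remainder = 0000 (zero — the frame passes the CRC check).

0000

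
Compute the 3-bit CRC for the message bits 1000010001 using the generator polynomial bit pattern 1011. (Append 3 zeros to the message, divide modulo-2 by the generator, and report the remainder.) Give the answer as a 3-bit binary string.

101

Append 3 zeros: 1000010001000. Divide by 1011 (XOR where the leading bit is 1):
  pos 0: 1000 XOR 1011 = 0011
  pos 2: 1101 XOR 1011 = 0110
  pos 3: 1100 XOR 1011 = 0111
  pos 4: 1110 XOR 1011 = 0101
  pos 5: 1010 XOR 1011 = 0001
  pos 8: 1100 XOR 1011 = 0111
  pos 9: 1110 XOR 1011 = 0101
Remainder (last 3 bits) = 101. This is the CRC / FCS.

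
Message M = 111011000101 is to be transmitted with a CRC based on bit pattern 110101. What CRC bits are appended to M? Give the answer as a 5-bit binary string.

10101

Append 5 zeros: 11101100010100000. Divide by 110101 (XOR where the leading bit is 1):
  pos 0: 111011 XOR 110101 = 001110
  pos 2: 111000 XOR 110101 = 001101
  pos 4: 110101 XOR 110101 = 000000
  pos 11: 100000 XOR 110101 = 010101
Remainder (last 5 bits) = 10101. This is the CRC / FCS.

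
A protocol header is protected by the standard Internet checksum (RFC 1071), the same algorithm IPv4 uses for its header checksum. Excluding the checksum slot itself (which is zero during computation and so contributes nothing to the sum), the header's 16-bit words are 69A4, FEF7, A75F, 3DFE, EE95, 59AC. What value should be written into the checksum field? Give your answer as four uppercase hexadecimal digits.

69C3

One's-complement addition (fold any carry out of bit 15 back into bit 0):
  0x69A4 + 0xFEF7 = 0x1689B → wrap carry → 0x689C
  0x689C + 0xA75F = 0x10FFB → wrap carry → 0x0FFC
  0x0FFC + 0x3DFE = 0x04DFA
  0x4DFA + 0xEE95 = 0x13C8F → wrap carry → 0x3C90
  0x3C90 + 0x59AC = 0x0963C
One's-complement sum = 0x963C.
Checksum = ~0x963C & 0xFFFF = 0x69C3.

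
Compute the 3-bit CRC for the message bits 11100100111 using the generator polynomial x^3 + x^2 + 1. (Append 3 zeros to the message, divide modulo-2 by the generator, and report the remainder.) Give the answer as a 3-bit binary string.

001

Append 3 zeros: 11100100111000. Divide by 1101 (XOR where the leading bit is 1):
  pos 0: 1110 XOR 1101 = 0011
  pos 2: 1101 XOR 1101 = 0000
  pos 8: 1110 XOR 1101 = 0011
  pos 10: 1100 XOR 1101 = 0001
Remainder (last 3 bits) = 001. This is the CRC / FCS.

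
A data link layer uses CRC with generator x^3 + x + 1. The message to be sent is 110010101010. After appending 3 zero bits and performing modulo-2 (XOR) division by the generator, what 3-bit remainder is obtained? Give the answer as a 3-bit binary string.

110

Append 3 zeros: 110010101010000. Divide by 1011 (XOR where the leading bit is 1):
  pos 0: 1100 XOR 1011 = 0111
  pos 1: 1111 XOR 1011 = 0100
  pos 2: 1000 XOR 1011 = 0011
  pos 4: 1110 XOR 1011 = 0101
  pos 5: 1011 XOR 1011 = 0000
  pos 10: 1000 XOR 1011 = 0011
Remainder (last 3 bits) = 110. This is the CRC / FCS.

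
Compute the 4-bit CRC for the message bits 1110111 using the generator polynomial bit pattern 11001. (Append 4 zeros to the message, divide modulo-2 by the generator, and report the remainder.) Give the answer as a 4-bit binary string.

1100

Append 4 zeros: 11101110000. Divide by 11001 (XOR where the leading bit is 1):
  pos 0: 11101 XOR 11001 = 00100
  pos 2: 10011 XOR 11001 = 01010
  pos 3: 10100 XOR 11001 = 01101
  pos 4: 11010 XOR 11001 = 00011
Remainder (last 4 bits) = 1100. This is the CRC / FCS.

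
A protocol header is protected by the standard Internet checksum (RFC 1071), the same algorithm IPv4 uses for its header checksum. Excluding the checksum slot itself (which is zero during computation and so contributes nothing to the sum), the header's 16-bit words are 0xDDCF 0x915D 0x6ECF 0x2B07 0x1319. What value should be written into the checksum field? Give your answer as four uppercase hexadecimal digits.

E3E2

One's-complement addition (fold any carry out of bit 15 back into bit 0):
  0xDDCF + 0x915D = 0x16F2C → wrap carry → 0x6F2D
  0x6F2D + 0x6ECF = 0x0DDFC
  0xDDFC + 0x2B07 = 0x10903 → wrap carry → 0x0904
  0x0904 + 0x1319 = 0x01C1D
One's-complement sum = 0x1C1D.
Checksum = ~0x1C1D & 0xFFFF = 0xE3E2.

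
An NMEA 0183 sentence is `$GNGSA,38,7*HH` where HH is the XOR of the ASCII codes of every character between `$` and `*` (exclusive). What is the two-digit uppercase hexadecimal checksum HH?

60

XOR the ASCII codes of the payload characters:
  'G' = 0x47 → acc = 0x47
  'N' = 0x4E → acc = 0x09
  'G' = 0x47 → acc = 0x4E
  'S' = 0x53 → acc = 0x1D
  'A' = 0x41 → acc = 0x5C
  ',' = 0x2C → acc = 0x70
  '3' = 0x33 → acc = 0x43
  '8' = 0x38 → acc = 0x7B
  ',' = 0x2C → acc = 0x57
  '7' = 0x37 → acc = 0x60
Checksum = 0x60.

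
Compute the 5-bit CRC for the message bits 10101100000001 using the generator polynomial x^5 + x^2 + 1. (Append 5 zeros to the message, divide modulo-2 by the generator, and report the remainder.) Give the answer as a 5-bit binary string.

Append 5 zeros: 1010110000000100000. Divide by 100101 (XOR where the leading bit is 1):
  pos 0: 101011 XOR 100101 = 001110
  pos 2: 111000 XOR 100101 = 011101
  pos 3: 111010 XOR 100101 = 011111
  pos 4: 111110 XOR 100101 = 011011
  pos 5: 110110 XOR 100101 = 010011
  pos 6: 100110 XOR 100101 = 000011
  pos 10: 110100 XOR 100101 = 010001
  pos 11: 100010 XOR 100101 = 000111
Remainder (last 5 bits) = 11100. This is the CRC / FCS.

11100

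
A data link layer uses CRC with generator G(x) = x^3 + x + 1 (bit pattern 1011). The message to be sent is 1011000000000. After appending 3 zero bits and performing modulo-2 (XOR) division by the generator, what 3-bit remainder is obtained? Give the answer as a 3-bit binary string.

000

Append 3 zeros: 1011000000000000. Divide by 1011 (XOR where the leading bit is 1):
  pos 0: 1011 XOR 1011 = 0000
Remainder (last 3 bits) = 000. This is the CRC / FCS.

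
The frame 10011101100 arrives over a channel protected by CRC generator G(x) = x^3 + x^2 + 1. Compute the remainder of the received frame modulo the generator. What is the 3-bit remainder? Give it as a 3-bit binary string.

Modulo-2 division of 10011101100 by 1101:
  pos 0: 1001 XOR 1101 = 0100
  pos 1: 1001 XOR 1101 = 0100
  pos 2: 1001 XOR 1101 = 0100
  pos 3: 1000 XOR 1101 = 0101
  pos 4: 1011 XOR 1101 = 0110
  pos 5: 1101 XOR 1101 = 0000
Remainder = 000 (zero — the frame passes the CRC check).

000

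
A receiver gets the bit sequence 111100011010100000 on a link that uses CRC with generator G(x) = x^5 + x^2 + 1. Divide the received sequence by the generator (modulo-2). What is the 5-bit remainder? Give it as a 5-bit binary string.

Modulo-2 division of 111100011010100000 by 100101:
  pos 0: 111100 XOR 100101 = 011001
  pos 1: 110010 XOR 100101 = 010111
  pos 2: 101111 XOR 100101 = 001010
  pos 4: 101010 XOR 100101 = 001111
  pos 6: 111110 XOR 100101 = 011011
  pos 7: 110111 XOR 100101 = 010010
  pos 8: 100100 XOR 100101 = 000001
Remainder = 10000 (nonzero — an error is detected).

10000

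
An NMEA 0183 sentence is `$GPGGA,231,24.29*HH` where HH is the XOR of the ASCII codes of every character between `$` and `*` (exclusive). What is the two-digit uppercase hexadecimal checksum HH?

XOR the ASCII codes of the payload characters:
  'G' = 0x47 → acc = 0x47
  'P' = 0x50 → acc = 0x17
  'G' = 0x47 → acc = 0x50
  'G' = 0x47 → acc = 0x17
  'A' = 0x41 → acc = 0x56
  ',' = 0x2C → acc = 0x7A
  '2' = 0x32 → acc = 0x48
  '3' = 0x33 → acc = 0x7B
  '1' = 0x31 → acc = 0x4A
  ',' = 0x2C → acc = 0x66
  '2' = 0x32 → acc = 0x54
  '4' = 0x34 → acc = 0x60
  '.' = 0x2E → acc = 0x4E
  '2' = 0x32 → acc = 0x7C
  '9' = 0x39 → acc = 0x45
Checksum = 0x45.

45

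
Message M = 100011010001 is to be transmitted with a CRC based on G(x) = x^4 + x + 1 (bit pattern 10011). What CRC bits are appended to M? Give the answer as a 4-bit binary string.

1110

Append 4 zeros: 1000110100010000. Divide by 10011 (XOR where the leading bit is 1):
  pos 0: 10001 XOR 10011 = 00010
  pos 3: 10101 XOR 10011 = 00110
  pos 5: 11000 XOR 10011 = 01011
  pos 6: 10110 XOR 10011 = 00101
  pos 8: 10110 XOR 10011 = 00101
  pos 10: 10100 XOR 10011 = 00111
Remainder (last 4 bits) = 1110. This is the CRC / FCS.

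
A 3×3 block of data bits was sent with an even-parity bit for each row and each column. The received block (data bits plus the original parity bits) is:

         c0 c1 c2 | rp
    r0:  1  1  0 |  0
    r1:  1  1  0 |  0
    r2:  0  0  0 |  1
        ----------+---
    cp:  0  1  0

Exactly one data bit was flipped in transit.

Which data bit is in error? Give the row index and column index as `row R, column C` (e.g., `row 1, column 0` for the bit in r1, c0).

row 2, column 1

Recompute each row's even parity and compare to rp:
  r0: data parity 0, sent rp 0 → ok
  r1: data parity 0, sent rp 0 → ok
  r2: data parity 0, sent rp 1 → mismatch
Recompute each column's even parity and compare to cp:
  c0: data parity 0, sent cp 0 → ok
  c1: data parity 0, sent cp 1 → mismatch
  c2: data parity 0, sent cp 0 → ok
Exactly one row (r2) and one column (c1) fail → the flipped bit is at their intersection.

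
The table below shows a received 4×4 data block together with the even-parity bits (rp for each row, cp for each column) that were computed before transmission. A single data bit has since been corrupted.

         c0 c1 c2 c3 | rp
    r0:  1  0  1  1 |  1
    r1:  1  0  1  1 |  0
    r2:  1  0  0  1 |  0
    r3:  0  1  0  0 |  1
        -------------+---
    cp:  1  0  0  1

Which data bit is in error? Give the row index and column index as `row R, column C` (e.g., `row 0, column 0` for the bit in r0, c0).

Recompute each row's even parity and compare to rp:
  r0: data parity 1, sent rp 1 → ok
  r1: data parity 1, sent rp 0 → mismatch
  r2: data parity 0, sent rp 0 → ok
  r3: data parity 1, sent rp 1 → ok
Recompute each column's even parity and compare to cp:
  c0: data parity 1, sent cp 1 → ok
  c1: data parity 1, sent cp 0 → mismatch
  c2: data parity 0, sent cp 0 → ok
  c3: data parity 1, sent cp 1 → ok
Exactly one row (r1) and one column (c1) fail → the flipped bit is at their intersection.

row 1, column 1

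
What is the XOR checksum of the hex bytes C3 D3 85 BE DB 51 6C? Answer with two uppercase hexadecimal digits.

XOR the bytes together:
  start with 0xC3
  0xC3 ⊕ 0xD3 = 0x10
  0x10 ⊕ 0x85 = 0x95
  0x95 ⊕ 0xBE = 0x2B
  0x2B ⊕ 0xDB = 0xF0
  0xF0 ⊕ 0x51 = 0xA1
  0xA1 ⊕ 0x6C = 0xCD

CD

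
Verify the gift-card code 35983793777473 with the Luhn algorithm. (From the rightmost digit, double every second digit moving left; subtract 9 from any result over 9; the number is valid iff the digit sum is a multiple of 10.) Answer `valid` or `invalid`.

invalid

From the right, keep odd positions and double even positions (subtract 9 from any doubled value over 9):
  doubled (positions 2,4,...): 5 5 5 9 6 9 6 → sum 45
  kept (positions 1,3,...): 3 4 7 3 7 8 5 → sum 37
Total = 82.
82 mod 10 = 2, so the number is invalid.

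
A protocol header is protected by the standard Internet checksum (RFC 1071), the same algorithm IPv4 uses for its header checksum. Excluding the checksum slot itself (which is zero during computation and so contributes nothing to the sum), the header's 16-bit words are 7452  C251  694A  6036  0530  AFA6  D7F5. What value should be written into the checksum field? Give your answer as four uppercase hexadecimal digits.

One's-complement addition (fold any carry out of bit 15 back into bit 0):
  0x7452 + 0xC251 = 0x136A3 → wrap carry → 0x36A4
  0x36A4 + 0x694A = 0x09FEE
  0x9FEE + 0x6036 = 0x10024 → wrap carry → 0x0025
  0x0025 + 0x0530 = 0x00555
  0x0555 + 0xAFA6 = 0x0B4FB
  0xB4FB + 0xD7F5 = 0x18CF0 → wrap carry → 0x8CF1
One's-complement sum = 0x8CF1.
Checksum = ~0x8CF1 & 0xFFFF = 0x730E.

730E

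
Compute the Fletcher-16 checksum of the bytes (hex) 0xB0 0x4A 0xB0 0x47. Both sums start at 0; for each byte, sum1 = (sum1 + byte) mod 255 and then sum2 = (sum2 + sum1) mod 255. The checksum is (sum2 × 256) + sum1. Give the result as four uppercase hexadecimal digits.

Running sums (mod 255):
  after byte 0 (0xB0): sum1=176, sum2=176
  after byte 1 (0x4A): sum1=250, sum2=171
  after byte 2 (0xB0): sum1=171, sum2=87
  after byte 3 (0x47): sum1=242, sum2=74
Checksum = sum2·256 + sum1 = 74·256 + 242 = 19186 = 0x4AF2.

4AF2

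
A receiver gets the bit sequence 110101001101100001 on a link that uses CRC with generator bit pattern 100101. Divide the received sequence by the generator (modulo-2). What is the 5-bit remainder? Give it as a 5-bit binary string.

Modulo-2 division of 110101001101100001 by 100101:
  pos 0: 110101 XOR 100101 = 010000
  pos 1: 100000 XOR 100101 = 000101
  pos 4: 101011 XOR 100101 = 001110
  pos 6: 111001 XOR 100101 = 011100
  pos 7: 111001 XOR 100101 = 011100
  pos 8: 111000 XOR 100101 = 011101
  pos 9: 111010 XOR 100101 = 011111
  pos 10: 111110 XOR 100101 = 011011
  pos 11: 110110 XOR 100101 = 010011
  pos 12: 100111 XOR 100101 = 000010
Remainder = 00010 (nonzero — an error is detected).

00010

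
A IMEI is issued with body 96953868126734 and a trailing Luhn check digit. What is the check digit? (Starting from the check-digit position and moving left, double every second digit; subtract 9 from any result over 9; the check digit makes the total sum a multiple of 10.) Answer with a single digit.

8

Partial digits right→left: 4 3 7 6 2 1 8 6 8 3 5 9 6 9
Double every second digit counting from the check-digit position (so the 1st, 3rd, 5th, ... of the partial from the right).
  doubled (with −9 where >9): 8 5 4 7 7 1 3 → sum 35
  kept as-is: 3 6 1 6 3 9 9 → sum 37
Total = 35 + 37 = 72.
Check digit = (10 − (72 mod 10)) mod 10 = 8.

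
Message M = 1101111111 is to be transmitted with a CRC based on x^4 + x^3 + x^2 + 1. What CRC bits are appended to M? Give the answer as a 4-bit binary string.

Append 4 zeros: 11011111110000. Divide by 11101 (XOR where the leading bit is 1):
  pos 0: 11011 XOR 11101 = 00110
  pos 2: 11011 XOR 11101 = 00110
  pos 4: 11011 XOR 11101 = 00110
  pos 6: 11010 XOR 11101 = 00111
  pos 8: 11100 XOR 11101 = 00001
Remainder (last 4 bits) = 0010. This is the CRC / FCS.

0010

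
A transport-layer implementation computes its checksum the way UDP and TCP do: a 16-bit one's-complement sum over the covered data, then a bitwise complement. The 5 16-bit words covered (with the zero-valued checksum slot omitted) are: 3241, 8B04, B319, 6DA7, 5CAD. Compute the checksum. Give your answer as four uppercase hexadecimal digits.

C54B

One's-complement addition (fold any carry out of bit 15 back into bit 0):
  0x3241 + 0x8B04 = 0x0BD45
  0xBD45 + 0xB319 = 0x1705E → wrap carry → 0x705F
  0x705F + 0x6DA7 = 0x0DE06
  0xDE06 + 0x5CAD = 0x13AB3 → wrap carry → 0x3AB4
One's-complement sum = 0x3AB4.
Checksum = ~0x3AB4 & 0xFFFF = 0xC54B.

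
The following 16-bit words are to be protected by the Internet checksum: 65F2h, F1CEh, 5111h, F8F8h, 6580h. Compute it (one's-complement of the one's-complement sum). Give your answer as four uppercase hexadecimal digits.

F8B3

One's-complement addition (fold any carry out of bit 15 back into bit 0):
  0x65F2 + 0xF1CE = 0x157C0 → wrap carry → 0x57C1
  0x57C1 + 0x5111 = 0x0A8D2
  0xA8D2 + 0xF8F8 = 0x1A1CA → wrap carry → 0xA1CB
  0xA1CB + 0x6580 = 0x1074B → wrap carry → 0x074C
One's-complement sum = 0x074C.
Checksum = ~0x074C & 0xFFFF = 0xF8B3.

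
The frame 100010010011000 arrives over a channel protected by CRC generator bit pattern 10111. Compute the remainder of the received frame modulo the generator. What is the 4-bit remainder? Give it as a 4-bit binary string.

0111

Modulo-2 division of 100010010011000 by 10111:
  pos 0: 10001 XOR 10111 = 00110
  pos 2: 11000 XOR 10111 = 01111
  pos 3: 11111 XOR 10111 = 01000
  pos 4: 10000 XOR 10111 = 00111
  pos 6: 11101 XOR 10111 = 01010
  pos 7: 10101 XOR 10111 = 00010
  pos 10: 10000 XOR 10111 = 00111
Remainder = 0111 (nonzero — an error is detected).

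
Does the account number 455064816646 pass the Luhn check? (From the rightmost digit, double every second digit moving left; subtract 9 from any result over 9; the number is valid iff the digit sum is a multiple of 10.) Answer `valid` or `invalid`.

invalid

From the right, keep odd positions and double even positions (subtract 9 from any doubled value over 9):
  doubled (positions 2,4,...): 8 3 7 3 1 8 → sum 30
  kept (positions 1,3,...): 6 6 1 4 0 5 → sum 22
Total = 52.
52 mod 10 = 2, so the number is invalid.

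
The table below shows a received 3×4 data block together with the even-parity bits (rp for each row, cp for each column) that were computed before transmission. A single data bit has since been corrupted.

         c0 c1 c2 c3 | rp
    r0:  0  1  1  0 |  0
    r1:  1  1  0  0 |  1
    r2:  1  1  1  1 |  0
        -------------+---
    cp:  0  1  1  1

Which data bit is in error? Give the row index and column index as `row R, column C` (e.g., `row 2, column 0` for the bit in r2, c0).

row 1, column 2

Recompute each row's even parity and compare to rp:
  r0: data parity 0, sent rp 0 → ok
  r1: data parity 0, sent rp 1 → mismatch
  r2: data parity 0, sent rp 0 → ok
Recompute each column's even parity and compare to cp:
  c0: data parity 0, sent cp 0 → ok
  c1: data parity 1, sent cp 1 → ok
  c2: data parity 0, sent cp 1 → mismatch
  c3: data parity 1, sent cp 1 → ok
Exactly one row (r1) and one column (c2) fail → the flipped bit is at their intersection.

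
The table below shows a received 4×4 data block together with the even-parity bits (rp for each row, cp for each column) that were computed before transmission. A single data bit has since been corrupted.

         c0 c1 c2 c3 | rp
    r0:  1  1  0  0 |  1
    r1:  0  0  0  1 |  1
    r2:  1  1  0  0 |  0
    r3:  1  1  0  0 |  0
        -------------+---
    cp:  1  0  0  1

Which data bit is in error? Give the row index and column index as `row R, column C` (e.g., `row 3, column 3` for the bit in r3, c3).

row 0, column 1

Recompute each row's even parity and compare to rp:
  r0: data parity 0, sent rp 1 → mismatch
  r1: data parity 1, sent rp 1 → ok
  r2: data parity 0, sent rp 0 → ok
  r3: data parity 0, sent rp 0 → ok
Recompute each column's even parity and compare to cp:
  c0: data parity 1, sent cp 1 → ok
  c1: data parity 1, sent cp 0 → mismatch
  c2: data parity 0, sent cp 0 → ok
  c3: data parity 1, sent cp 1 → ok
Exactly one row (r0) and one column (c1) fail → the flipped bit is at their intersection.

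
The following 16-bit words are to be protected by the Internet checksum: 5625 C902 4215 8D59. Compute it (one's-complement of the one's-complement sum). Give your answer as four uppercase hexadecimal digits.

1169

One's-complement addition (fold any carry out of bit 15 back into bit 0):
  0x5625 + 0xC902 = 0x11F27 → wrap carry → 0x1F28
  0x1F28 + 0x4215 = 0x0613D
  0x613D + 0x8D59 = 0x0EE96
One's-complement sum = 0xEE96.
Checksum = ~0xEE96 & 0xFFFF = 0x1169.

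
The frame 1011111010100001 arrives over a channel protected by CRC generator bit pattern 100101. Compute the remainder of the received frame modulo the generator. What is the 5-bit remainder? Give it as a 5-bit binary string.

Modulo-2 division of 1011111010100001 by 100101:
  pos 0: 101111 XOR 100101 = 001010
  pos 2: 101010 XOR 100101 = 001111
  pos 4: 111110 XOR 100101 = 011011
  pos 5: 110111 XOR 100101 = 010010
  pos 6: 100100 XOR 100101 = 000001
Remainder = 10001 (nonzero — an error is detected).

10001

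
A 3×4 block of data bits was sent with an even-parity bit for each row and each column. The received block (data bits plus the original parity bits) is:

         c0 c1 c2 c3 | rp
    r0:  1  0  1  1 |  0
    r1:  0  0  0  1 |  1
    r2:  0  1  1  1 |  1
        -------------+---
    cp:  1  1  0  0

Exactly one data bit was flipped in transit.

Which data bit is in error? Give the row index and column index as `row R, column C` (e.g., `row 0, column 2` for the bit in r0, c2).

Recompute each row's even parity and compare to rp:
  r0: data parity 1, sent rp 0 → mismatch
  r1: data parity 1, sent rp 1 → ok
  r2: data parity 1, sent rp 1 → ok
Recompute each column's even parity and compare to cp:
  c0: data parity 1, sent cp 1 → ok
  c1: data parity 1, sent cp 1 → ok
  c2: data parity 0, sent cp 0 → ok
  c3: data parity 1, sent cp 0 → mismatch
Exactly one row (r0) and one column (c3) fail → the flipped bit is at their intersection.

row 0, column 3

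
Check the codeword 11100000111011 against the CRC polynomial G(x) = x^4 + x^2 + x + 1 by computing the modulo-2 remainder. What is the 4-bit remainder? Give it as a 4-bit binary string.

0000

Modulo-2 division of 11100000111011 by 10111:
  pos 0: 11100 XOR 10111 = 01011
  pos 1: 10110 XOR 10111 = 00001
  pos 5: 10011 XOR 10111 = 00100
  pos 7: 10010 XOR 10111 = 00101
  pos 9: 10111 XOR 10111 = 00000
Remainder = 0000 (zero — the frame passes the CRC check).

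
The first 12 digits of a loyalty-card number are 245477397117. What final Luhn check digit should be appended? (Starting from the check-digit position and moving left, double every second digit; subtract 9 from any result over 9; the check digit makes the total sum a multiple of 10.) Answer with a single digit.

8

Partial digits right→left: 7 1 1 7 9 3 7 7 4 5 4 2
Double every second digit counting from the check-digit position (so the 1st, 3rd, 5th, ... of the partial from the right).
  doubled (with −9 where >9): 5 2 9 5 8 8 → sum 37
  kept as-is: 1 7 3 7 5 2 → sum 25
Total = 37 + 25 = 62.
Check digit = (10 − (62 mod 10)) mod 10 = 8.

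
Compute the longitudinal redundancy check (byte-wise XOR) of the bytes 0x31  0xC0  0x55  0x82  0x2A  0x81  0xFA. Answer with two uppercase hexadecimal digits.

XOR the bytes together:
  start with 0x31
  0x31 ⊕ 0xC0 = 0xF1
  0xF1 ⊕ 0x55 = 0xA4
  0xA4 ⊕ 0x82 = 0x26
  0x26 ⊕ 0x2A = 0x0C
  0x0C ⊕ 0x81 = 0x8D
  0x8D ⊕ 0xFA = 0x77

77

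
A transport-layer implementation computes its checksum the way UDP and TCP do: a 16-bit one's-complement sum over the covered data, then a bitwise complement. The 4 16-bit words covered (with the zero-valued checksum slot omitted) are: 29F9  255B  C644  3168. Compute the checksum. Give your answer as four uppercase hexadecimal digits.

B8FE

One's-complement addition (fold any carry out of bit 15 back into bit 0):
  0x29F9 + 0x255B = 0x04F54
  0x4F54 + 0xC644 = 0x11598 → wrap carry → 0x1599
  0x1599 + 0x3168 = 0x04701
One's-complement sum = 0x4701.
Checksum = ~0x4701 & 0xFFFF = 0xB8FE.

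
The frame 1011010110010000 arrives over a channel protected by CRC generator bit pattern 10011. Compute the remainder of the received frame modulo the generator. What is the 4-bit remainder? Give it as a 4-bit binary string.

1001

Modulo-2 division of 1011010110010000 by 10011:
  pos 0: 10110 XOR 10011 = 00101
  pos 2: 10110 XOR 10011 = 00101
  pos 4: 10111 XOR 10011 = 00100
  pos 6: 10000 XOR 10011 = 00011
  pos 9: 11100 XOR 10011 = 01111
  pos 10: 11110 XOR 10011 = 01101
  pos 11: 11010 XOR 10011 = 01001
Remainder = 1001 (nonzero — an error is detected).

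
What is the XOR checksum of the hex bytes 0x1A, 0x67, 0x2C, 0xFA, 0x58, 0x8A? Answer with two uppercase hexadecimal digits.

XOR the bytes together:
  start with 0x1A
  0x1A ⊕ 0x67 = 0x7D
  0x7D ⊕ 0x2C = 0x51
  0x51 ⊕ 0xFA = 0xAB
  0xAB ⊕ 0x58 = 0xF3
  0xF3 ⊕ 0x8A = 0x79

79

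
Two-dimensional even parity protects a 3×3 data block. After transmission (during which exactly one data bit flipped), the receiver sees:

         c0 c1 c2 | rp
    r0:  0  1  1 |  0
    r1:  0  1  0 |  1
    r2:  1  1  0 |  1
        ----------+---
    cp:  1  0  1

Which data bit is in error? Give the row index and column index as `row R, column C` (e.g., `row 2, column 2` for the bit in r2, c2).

Recompute each row's even parity and compare to rp:
  r0: data parity 0, sent rp 0 → ok
  r1: data parity 1, sent rp 1 → ok
  r2: data parity 0, sent rp 1 → mismatch
Recompute each column's even parity and compare to cp:
  c0: data parity 1, sent cp 1 → ok
  c1: data parity 1, sent cp 0 → mismatch
  c2: data parity 1, sent cp 1 → ok
Exactly one row (r2) and one column (c1) fail → the flipped bit is at their intersection.

row 2, column 1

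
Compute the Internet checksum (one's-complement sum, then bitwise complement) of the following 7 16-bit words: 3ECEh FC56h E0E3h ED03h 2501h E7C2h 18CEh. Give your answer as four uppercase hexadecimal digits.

One's-complement addition (fold any carry out of bit 15 back into bit 0):
  0x3ECE + 0xFC56 = 0x13B24 → wrap carry → 0x3B25
  0x3B25 + 0xE0E3 = 0x11C08 → wrap carry → 0x1C09
  0x1C09 + 0xED03 = 0x1090C → wrap carry → 0x090D
  0x090D + 0x2501 = 0x02E0E
  0x2E0E + 0xE7C2 = 0x115D0 → wrap carry → 0x15D1
  0x15D1 + 0x18CE = 0x02E9F
One's-complement sum = 0x2E9F.
Checksum = ~0x2E9F & 0xFFFF = 0xD160.

D160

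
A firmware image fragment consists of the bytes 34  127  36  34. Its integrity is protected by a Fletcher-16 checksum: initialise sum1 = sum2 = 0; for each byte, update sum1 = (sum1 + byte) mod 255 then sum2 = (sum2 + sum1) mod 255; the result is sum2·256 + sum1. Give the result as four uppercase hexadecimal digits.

71E7

Running sums (mod 255):
  after byte 0 (34): sum1=34, sum2=34
  after byte 1 (127): sum1=161, sum2=195
  after byte 2 (36): sum1=197, sum2=137
  after byte 3 (34): sum1=231, sum2=113
Checksum = sum2·256 + sum1 = 113·256 + 231 = 29159 = 0x71E7.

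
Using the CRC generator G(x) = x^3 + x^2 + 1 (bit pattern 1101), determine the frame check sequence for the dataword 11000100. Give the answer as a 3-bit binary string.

Append 3 zeros: 11000100000. Divide by 1101 (XOR where the leading bit is 1):
  pos 0: 1100 XOR 1101 = 0001
  pos 3: 1010 XOR 1101 = 0111
  pos 4: 1110 XOR 1101 = 0011
  pos 6: 1100 XOR 1101 = 0001
Remainder (last 3 bits) = 010. This is the CRC / FCS.

010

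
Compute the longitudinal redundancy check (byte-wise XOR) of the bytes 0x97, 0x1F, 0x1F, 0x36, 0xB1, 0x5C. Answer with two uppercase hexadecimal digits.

4C

XOR the bytes together:
  start with 0x97
  0x97 ⊕ 0x1F = 0x88
  0x88 ⊕ 0x1F = 0x97
  0x97 ⊕ 0x36 = 0xA1
  0xA1 ⊕ 0xB1 = 0x10
  0x10 ⊕ 0x5C = 0x4C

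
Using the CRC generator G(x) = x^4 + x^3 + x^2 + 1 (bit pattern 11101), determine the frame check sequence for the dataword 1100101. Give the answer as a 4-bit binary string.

Append 4 zeros: 11001010000. Divide by 11101 (XOR where the leading bit is 1):
  pos 0: 11001 XOR 11101 = 00100
  pos 2: 10001 XOR 11101 = 01100
  pos 3: 11000 XOR 11101 = 00101
  pos 5: 10100 XOR 11101 = 01001
  pos 6: 10010 XOR 11101 = 01111
Remainder (last 4 bits) = 1111. This is the CRC / FCS.

1111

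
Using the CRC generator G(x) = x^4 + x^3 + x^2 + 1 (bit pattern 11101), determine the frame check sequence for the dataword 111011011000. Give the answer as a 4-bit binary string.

1011

Append 4 zeros: 1110110110000000. Divide by 11101 (XOR where the leading bit is 1):
  pos 0: 11101 XOR 11101 = 00000
  pos 5: 10110 XOR 11101 = 01011
  pos 6: 10110 XOR 11101 = 01011
  pos 7: 10110 XOR 11101 = 01011
  pos 8: 10110 XOR 11101 = 01011
  pos 9: 10110 XOR 11101 = 01011
  pos 10: 10110 XOR 11101 = 01011
  pos 11: 10110 XOR 11101 = 01011
Remainder (last 4 bits) = 1011. This is the CRC / FCS.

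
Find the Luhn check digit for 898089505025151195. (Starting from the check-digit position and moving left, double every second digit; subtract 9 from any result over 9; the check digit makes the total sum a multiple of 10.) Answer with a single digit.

0

Partial digits right→left: 5 9 1 1 5 1 5 2 0 5 0 5 9 8 0 8 9 8
Double every second digit counting from the check-digit position (so the 1st, 3rd, 5th, ... of the partial from the right).
  doubled (with −9 where >9): 1 2 1 1 0 0 9 0 9 → sum 23
  kept as-is: 9 1 1 2 5 5 8 8 8 → sum 47
Total = 23 + 47 = 70.
Check digit = (10 − (70 mod 10)) mod 10 = 0.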